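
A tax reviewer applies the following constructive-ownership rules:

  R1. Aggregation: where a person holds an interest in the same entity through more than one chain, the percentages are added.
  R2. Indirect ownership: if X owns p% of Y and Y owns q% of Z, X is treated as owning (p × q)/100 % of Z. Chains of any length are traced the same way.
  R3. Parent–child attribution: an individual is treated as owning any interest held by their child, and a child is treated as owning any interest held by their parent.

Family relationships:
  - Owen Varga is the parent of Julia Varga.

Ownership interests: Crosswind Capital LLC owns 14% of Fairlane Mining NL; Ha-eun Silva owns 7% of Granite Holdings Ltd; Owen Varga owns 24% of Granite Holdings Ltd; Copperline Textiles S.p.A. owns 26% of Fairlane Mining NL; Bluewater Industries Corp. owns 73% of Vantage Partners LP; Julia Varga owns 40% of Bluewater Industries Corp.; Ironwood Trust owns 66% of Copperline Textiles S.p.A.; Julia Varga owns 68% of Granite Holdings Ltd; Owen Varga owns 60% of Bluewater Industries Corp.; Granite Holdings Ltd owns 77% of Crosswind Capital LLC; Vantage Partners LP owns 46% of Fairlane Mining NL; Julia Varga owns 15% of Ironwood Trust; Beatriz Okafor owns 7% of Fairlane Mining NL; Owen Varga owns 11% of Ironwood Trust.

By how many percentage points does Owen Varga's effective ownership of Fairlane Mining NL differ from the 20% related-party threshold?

27.9592

By parent–child attribution (R3), Owen Varga is treated as also owning Julia Varga's interest in Ironwood Trust, giving 11% + 15% = 26%.
By parent–child attribution (R3), Owen Varga is treated as also owning Julia Varga's interest in Bluewater Industries Corp, giving 60% + 40% = 100%.
By parent–child attribution (R3), Owen Varga is treated as also owning Julia Varga's interest in Granite Holdings Ltd, giving 24% + 68% = 92%.
Chain via Ironwood Trust → Copperline Textiles S.p.A. (R2): 26% × 66% × 26% = 4.4616% of Fairlane Mining NL.
Chain via Bluewater Industries Corp. → Vantage Partners LP (R2): 100% × 73% × 46% = 33.58% of Fairlane Mining NL.
Chain via Granite Holdings Ltd → Crosswind Capital LLC (R2): 92% × 77% × 14% = 9.9176% of Fairlane Mining NL.
Aggregating (R1): 4.4616% + 33.58% + 9.9176% = 47.9592%.
47.9592% exceeds the 20% threshold by 27.9592 percentage points.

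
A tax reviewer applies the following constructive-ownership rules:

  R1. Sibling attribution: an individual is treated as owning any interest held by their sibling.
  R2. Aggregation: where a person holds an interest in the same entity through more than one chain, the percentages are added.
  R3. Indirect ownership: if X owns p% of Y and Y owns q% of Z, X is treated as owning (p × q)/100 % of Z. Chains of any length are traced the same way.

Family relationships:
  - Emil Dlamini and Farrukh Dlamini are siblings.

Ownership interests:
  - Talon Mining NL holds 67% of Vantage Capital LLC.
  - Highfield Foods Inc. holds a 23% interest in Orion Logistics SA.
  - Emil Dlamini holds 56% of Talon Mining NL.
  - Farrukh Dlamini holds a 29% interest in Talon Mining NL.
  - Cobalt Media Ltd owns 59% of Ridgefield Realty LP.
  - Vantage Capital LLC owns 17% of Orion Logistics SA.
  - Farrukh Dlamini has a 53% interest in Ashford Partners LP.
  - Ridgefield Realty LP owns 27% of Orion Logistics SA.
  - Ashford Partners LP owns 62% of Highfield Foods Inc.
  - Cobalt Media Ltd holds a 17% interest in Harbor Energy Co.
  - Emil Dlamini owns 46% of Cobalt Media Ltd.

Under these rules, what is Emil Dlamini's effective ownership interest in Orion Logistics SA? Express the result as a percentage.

24.5671%

By sibling attribution (R1), Emil Dlamini is treated as also owning Farrukh Dlamini's interest in Talon Mining NL, giving 56% + 29% = 85%.
By sibling attribution (R1), Emil Dlamini is treated as owning Farrukh Dlamini's 53% interest in Ashford Partners LP.
Chain via Talon Mining NL → Vantage Capital LLC (R3): 85% × 67% × 17% = 9.6815% of Orion Logistics SA.
Chain via Cobalt Media Ltd → Ridgefield Realty LP (R3): 46% × 59% × 27% = 7.3278% of Orion Logistics SA.
Chain via Ashford Partners LP → Highfield Foods Inc. (R3): 53% × 62% × 23% = 7.5578% of Orion Logistics SA.
Aggregating (R2): 9.6815% + 7.3278% + 7.5578% = 24.5671%.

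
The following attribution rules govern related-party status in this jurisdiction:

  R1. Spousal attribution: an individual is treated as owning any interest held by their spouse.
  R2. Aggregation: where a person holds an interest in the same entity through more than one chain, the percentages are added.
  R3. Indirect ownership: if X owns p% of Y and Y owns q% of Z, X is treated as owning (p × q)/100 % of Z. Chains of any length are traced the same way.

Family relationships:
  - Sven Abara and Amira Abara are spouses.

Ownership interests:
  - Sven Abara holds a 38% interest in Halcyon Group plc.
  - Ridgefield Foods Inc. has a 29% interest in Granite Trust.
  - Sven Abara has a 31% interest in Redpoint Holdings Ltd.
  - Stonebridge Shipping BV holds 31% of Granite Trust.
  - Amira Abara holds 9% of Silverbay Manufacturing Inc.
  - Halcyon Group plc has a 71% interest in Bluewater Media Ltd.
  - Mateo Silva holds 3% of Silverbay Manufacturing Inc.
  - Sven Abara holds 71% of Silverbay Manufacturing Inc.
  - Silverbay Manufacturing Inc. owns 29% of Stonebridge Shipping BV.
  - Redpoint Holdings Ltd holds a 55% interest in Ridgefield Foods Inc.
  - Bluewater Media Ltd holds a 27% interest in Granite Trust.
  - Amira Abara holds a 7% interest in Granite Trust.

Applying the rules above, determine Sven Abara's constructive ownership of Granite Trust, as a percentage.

26.4211%

By spousal attribution (R1), Sven Abara is treated as also owning Amira Abara's interest in Silverbay Manufacturing Inc, giving 71% + 9% = 80%.
By spousal attribution (R1), Sven Abara is treated as owning Amira Abara's 7% interest in Granite Trust.
Chain via Halcyon Group plc → Bluewater Media Ltd (R3): 38% × 71% × 27% = 7.2846% of Granite Trust.
Chain via Redpoint Holdings Ltd → Ridgefield Foods Inc. (R3): 31% × 55% × 29% = 4.9445% of Granite Trust.
Chain via Silverbay Manufacturing Inc. → Stonebridge Shipping BV (R3): 80% × 29% × 31% = 7.192% of Granite Trust.
Direct interest in Granite Trust: 7%.
Aggregating (R2): 7.2846% + 4.9445% + 7.192% + 7% = 26.4211%.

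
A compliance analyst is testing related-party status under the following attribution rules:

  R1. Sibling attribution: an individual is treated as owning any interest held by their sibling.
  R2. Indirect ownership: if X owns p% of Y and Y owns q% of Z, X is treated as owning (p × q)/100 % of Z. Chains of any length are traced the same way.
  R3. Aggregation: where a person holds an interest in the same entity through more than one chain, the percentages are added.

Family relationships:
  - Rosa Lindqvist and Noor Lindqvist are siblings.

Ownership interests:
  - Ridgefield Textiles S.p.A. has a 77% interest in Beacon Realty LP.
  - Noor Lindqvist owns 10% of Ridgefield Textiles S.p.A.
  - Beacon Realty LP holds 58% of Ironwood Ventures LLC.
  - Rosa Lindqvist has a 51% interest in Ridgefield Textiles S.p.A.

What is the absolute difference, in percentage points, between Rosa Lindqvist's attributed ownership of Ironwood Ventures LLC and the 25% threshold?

2.2426

By sibling attribution (R1), Rosa Lindqvist is treated as also owning Noor Lindqvist's interest in Ridgefield Textiles S.p.A, giving 51% + 10% = 61%.
Chain via Ridgefield Textiles S.p.A. → Beacon Realty LP (R2): 61% × 77% × 58% = 27.2426% of Ironwood Ventures LLC.
27.2426% exceeds the 25% threshold by 2.2426 percentage points.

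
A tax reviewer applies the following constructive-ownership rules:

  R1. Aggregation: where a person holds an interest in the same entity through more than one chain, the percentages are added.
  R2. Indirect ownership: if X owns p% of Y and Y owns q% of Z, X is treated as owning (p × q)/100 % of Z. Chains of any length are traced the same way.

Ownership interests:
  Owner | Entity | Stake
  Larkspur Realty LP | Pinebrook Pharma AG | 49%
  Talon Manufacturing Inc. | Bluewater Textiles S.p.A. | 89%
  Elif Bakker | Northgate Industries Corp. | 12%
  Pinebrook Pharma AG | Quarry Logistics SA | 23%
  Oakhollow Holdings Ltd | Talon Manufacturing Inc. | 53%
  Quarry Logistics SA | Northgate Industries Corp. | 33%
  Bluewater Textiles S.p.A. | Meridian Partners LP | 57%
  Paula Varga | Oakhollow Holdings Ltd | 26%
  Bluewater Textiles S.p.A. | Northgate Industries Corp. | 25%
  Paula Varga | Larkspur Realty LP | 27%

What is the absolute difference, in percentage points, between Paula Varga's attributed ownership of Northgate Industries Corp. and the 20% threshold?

15.929793

Chain via Oakhollow Holdings Ltd → Talon Manufacturing Inc. → Bluewater Textiles S.p.A. (R2): 26% × 53% × 89% × 25% = 3.06605% of Northgate Industries Corp.
Chain via Larkspur Realty LP → Pinebrook Pharma AG → Quarry Logistics SA (R2): 27% × 49% × 23% × 33% = 1.004157% of Northgate Industries Corp.
Aggregating (R1): 3.06605% + 1.004157% = 4.070207%.
4.070207% falls short of the 20% threshold by 15.929793 percentage points.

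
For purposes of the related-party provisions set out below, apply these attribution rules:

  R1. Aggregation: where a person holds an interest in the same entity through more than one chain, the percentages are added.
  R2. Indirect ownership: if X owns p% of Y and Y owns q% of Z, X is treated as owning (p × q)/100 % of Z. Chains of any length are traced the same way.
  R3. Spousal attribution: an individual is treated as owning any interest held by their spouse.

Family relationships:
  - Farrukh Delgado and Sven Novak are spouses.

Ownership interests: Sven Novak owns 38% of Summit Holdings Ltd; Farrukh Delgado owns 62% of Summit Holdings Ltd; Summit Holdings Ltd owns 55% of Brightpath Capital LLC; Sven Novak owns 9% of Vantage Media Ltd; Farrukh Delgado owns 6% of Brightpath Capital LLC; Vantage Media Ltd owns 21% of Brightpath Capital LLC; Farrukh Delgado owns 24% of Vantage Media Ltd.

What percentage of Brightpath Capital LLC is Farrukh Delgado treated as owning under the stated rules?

67.93%

By spousal attribution (R3), Farrukh Delgado is treated as also owning Sven Novak's interest in Summit Holdings Ltd, giving 62% + 38% = 100%.
By spousal attribution (R3), Farrukh Delgado is treated as also owning Sven Novak's interest in Vantage Media Ltd, giving 24% + 9% = 33%.
Chain via Summit Holdings Ltd (R2): 100% × 55% = 55% of Brightpath Capital LLC.
Chain via Vantage Media Ltd (R2): 33% × 21% = 6.93% of Brightpath Capital LLC.
Direct interest in Brightpath Capital LLC: 6%.
Aggregating (R1): 55% + 6.93% + 6% = 67.93%.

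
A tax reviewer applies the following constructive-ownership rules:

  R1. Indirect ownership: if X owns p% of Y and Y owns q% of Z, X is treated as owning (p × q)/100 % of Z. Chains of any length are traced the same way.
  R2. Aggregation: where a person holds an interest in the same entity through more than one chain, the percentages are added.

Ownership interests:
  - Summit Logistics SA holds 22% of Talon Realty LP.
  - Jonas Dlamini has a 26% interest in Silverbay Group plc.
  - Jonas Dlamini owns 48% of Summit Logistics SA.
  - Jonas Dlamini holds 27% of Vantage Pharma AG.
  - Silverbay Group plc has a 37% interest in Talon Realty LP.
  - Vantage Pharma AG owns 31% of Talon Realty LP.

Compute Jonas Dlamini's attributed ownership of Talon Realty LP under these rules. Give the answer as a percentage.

Chain via Silverbay Group plc (R1): 26% × 37% = 9.62% of Talon Realty LP.
Chain via Summit Logistics SA (R1): 48% × 22% = 10.56% of Talon Realty LP.
Chain via Vantage Pharma AG (R1): 27% × 31% = 8.37% of Talon Realty LP.
Aggregating (R2): 9.62% + 10.56% + 8.37% = 28.55%.

28.55%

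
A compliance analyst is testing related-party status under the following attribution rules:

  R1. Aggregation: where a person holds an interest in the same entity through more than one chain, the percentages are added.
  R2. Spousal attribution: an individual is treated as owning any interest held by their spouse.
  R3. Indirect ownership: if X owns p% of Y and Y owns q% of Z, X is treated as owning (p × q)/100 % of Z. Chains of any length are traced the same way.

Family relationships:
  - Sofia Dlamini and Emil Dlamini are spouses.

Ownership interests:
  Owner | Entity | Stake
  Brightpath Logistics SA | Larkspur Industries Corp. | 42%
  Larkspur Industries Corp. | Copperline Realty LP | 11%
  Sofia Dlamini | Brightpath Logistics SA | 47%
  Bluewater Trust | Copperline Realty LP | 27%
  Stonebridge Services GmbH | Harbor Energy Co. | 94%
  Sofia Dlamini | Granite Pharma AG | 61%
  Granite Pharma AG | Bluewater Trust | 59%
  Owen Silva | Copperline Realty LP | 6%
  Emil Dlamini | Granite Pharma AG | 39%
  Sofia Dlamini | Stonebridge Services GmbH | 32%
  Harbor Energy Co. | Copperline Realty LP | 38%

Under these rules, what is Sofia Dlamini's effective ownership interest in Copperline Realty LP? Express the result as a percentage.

By spousal attribution (R2), Sofia Dlamini is treated as also owning Emil Dlamini's interest in Granite Pharma AG, giving 61% + 39% = 100%.
Chain via Stonebridge Services GmbH → Harbor Energy Co. (R3): 32% × 94% × 38% = 11.4304% of Copperline Realty LP.
Chain via Granite Pharma AG → Bluewater Trust (R3): 100% × 59% × 27% = 15.93% of Copperline Realty LP.
Chain via Brightpath Logistics SA → Larkspur Industries Corp. (R3): 47% × 42% × 11% = 2.1714% of Copperline Realty LP.
Aggregating (R1): 11.4304% + 15.93% + 2.1714% = 29.5318%.

29.5318%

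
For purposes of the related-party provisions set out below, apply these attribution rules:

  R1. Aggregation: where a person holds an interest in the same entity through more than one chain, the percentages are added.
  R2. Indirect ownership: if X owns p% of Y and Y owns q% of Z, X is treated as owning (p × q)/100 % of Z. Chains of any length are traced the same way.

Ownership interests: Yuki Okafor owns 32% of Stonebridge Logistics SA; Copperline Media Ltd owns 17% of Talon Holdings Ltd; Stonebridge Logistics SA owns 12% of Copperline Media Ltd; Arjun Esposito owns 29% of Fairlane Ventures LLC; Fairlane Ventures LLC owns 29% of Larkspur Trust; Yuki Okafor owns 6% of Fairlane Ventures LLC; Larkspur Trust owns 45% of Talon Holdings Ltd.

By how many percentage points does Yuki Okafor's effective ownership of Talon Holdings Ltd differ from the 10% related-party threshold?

8.5642

Chain via Stonebridge Logistics SA → Copperline Media Ltd (R2): 32% × 12% × 17% = 0.6528% of Talon Holdings Ltd.
Chain via Fairlane Ventures LLC → Larkspur Trust (R2): 6% × 29% × 45% = 0.783% of Talon Holdings Ltd.
Aggregating (R1): 0.6528% + 0.783% = 1.4358%.
1.4358% falls short of the 10% threshold by 8.5642 percentage points.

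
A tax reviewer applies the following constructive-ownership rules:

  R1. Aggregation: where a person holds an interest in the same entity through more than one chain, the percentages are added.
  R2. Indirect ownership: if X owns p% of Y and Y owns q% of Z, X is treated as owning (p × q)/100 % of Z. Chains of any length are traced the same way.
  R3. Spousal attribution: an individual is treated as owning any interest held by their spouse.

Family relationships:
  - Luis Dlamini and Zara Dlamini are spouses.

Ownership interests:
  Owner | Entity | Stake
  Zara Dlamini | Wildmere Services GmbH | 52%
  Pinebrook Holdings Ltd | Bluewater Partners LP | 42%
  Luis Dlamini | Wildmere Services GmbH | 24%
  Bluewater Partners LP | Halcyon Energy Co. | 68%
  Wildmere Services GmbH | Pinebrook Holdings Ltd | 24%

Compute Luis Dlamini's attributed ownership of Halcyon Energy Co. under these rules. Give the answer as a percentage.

By spousal attribution (R3), Luis Dlamini is treated as also owning Zara Dlamini's interest in Wildmere Services GmbH, giving 24% + 52% = 76%.
Chain via Wildmere Services GmbH → Pinebrook Holdings Ltd → Bluewater Partners LP (R2): 76% × 24% × 42% × 68% = 5.209344% of Halcyon Energy Co.

5.209344%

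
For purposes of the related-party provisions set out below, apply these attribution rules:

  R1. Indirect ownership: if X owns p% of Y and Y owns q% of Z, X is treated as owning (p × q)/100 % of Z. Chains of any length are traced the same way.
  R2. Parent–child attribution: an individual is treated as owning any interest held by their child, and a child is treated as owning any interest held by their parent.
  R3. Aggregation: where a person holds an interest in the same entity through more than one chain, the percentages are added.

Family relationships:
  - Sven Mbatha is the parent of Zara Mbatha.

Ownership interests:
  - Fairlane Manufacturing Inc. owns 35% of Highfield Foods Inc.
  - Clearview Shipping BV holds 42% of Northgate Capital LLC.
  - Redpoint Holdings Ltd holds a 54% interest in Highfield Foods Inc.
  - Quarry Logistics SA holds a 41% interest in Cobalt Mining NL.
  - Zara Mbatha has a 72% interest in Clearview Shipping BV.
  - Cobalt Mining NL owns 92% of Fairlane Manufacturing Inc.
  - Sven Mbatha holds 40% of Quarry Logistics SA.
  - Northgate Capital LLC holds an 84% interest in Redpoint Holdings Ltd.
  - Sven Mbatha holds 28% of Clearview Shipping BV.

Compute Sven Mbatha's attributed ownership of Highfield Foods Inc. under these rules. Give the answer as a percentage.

24.332%

By parent–child attribution (R2), Sven Mbatha is treated as also owning Zara Mbatha's interest in Clearview Shipping BV, giving 28% + 72% = 100%.
Chain via Quarry Logistics SA → Cobalt Mining NL → Fairlane Manufacturing Inc. (R1): 40% × 41% × 92% × 35% = 5.2808% of Highfield Foods Inc.
Chain via Clearview Shipping BV → Northgate Capital LLC → Redpoint Holdings Ltd (R1): 100% × 42% × 84% × 54% = 19.0512% of Highfield Foods Inc.
Aggregating (R3): 5.2808% + 19.0512% = 24.332%.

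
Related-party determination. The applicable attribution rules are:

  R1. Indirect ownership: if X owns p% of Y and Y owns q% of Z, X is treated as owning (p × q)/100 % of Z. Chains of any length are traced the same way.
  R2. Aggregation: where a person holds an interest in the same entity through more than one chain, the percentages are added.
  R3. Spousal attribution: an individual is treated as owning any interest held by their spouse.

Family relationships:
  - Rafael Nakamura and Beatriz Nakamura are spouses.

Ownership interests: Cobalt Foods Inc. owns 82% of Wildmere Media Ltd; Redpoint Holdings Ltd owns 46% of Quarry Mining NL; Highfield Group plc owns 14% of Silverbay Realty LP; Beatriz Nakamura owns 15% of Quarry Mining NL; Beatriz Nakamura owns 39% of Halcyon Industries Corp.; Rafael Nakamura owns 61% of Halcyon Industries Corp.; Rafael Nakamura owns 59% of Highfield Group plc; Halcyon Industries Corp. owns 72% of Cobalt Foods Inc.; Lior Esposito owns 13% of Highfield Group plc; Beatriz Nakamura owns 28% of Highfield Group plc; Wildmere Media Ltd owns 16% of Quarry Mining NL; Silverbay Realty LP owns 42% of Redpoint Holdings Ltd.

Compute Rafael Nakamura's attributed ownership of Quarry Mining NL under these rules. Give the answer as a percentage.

By spousal attribution (R3), Rafael Nakamura is treated as also owning Beatriz Nakamura's interest in Highfield Group plc, giving 59% + 28% = 87%.
By spousal attribution (R3), Rafael Nakamura is treated as also owning Beatriz Nakamura's interest in Halcyon Industries Corp, giving 61% + 39% = 100%.
By spousal attribution (R3), Rafael Nakamura is treated as owning Beatriz Nakamura's 15% interest in Quarry Mining NL.
Chain via Highfield Group plc → Silverbay Realty LP → Redpoint Holdings Ltd (R1): 87% × 14% × 42% × 46% = 2.353176% of Quarry Mining NL.
Chain via Halcyon Industries Corp. → Cobalt Foods Inc. → Wildmere Media Ltd (R1): 100% × 72% × 82% × 16% = 9.4464% of Quarry Mining NL.
Direct interest in Quarry Mining NL: 15%.
Aggregating (R2): 2.353176% + 9.4464% + 15% = 26.799576%.

26.799576%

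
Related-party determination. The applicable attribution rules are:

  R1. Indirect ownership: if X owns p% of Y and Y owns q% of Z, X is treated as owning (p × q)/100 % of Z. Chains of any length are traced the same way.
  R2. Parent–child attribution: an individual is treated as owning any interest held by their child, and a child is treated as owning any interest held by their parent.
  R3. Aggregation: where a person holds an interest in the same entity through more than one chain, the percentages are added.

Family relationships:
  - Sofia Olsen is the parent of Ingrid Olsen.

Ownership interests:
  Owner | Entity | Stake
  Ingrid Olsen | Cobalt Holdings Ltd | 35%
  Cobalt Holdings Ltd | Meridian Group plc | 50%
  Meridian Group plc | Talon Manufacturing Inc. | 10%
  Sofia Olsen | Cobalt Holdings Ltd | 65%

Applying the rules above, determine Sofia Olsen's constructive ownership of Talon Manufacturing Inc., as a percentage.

By parent–child attribution (R2), Sofia Olsen is treated as also owning Ingrid Olsen's interest in Cobalt Holdings Ltd, giving 65% + 35% = 100%.
Chain via Cobalt Holdings Ltd → Meridian Group plc (R1): 100% × 50% × 10% = 5% of Talon Manufacturing Inc.

5%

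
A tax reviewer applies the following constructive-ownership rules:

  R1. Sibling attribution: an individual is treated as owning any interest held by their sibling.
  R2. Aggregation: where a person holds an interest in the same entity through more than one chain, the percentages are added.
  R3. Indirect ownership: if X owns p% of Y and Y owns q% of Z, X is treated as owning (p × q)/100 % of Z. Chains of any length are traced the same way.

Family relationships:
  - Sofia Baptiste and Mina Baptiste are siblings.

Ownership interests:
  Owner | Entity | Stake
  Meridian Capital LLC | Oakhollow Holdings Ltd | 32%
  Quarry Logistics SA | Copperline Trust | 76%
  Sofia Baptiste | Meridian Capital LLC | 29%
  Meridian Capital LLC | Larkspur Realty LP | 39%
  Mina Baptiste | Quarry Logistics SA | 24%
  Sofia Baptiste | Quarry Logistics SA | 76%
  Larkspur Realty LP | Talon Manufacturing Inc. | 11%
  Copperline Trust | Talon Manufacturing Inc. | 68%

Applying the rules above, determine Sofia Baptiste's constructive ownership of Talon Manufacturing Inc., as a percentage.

By sibling attribution (R1), Sofia Baptiste is treated as also owning Mina Baptiste's interest in Quarry Logistics SA, giving 76% + 24% = 100%.
Chain via Meridian Capital LLC → Larkspur Realty LP (R3): 29% × 39% × 11% = 1.2441% of Talon Manufacturing Inc.
Chain via Quarry Logistics SA → Copperline Trust (R3): 100% × 76% × 68% = 51.68% of Talon Manufacturing Inc.
Aggregating (R2): 1.2441% + 51.68% = 52.9241%.

52.9241%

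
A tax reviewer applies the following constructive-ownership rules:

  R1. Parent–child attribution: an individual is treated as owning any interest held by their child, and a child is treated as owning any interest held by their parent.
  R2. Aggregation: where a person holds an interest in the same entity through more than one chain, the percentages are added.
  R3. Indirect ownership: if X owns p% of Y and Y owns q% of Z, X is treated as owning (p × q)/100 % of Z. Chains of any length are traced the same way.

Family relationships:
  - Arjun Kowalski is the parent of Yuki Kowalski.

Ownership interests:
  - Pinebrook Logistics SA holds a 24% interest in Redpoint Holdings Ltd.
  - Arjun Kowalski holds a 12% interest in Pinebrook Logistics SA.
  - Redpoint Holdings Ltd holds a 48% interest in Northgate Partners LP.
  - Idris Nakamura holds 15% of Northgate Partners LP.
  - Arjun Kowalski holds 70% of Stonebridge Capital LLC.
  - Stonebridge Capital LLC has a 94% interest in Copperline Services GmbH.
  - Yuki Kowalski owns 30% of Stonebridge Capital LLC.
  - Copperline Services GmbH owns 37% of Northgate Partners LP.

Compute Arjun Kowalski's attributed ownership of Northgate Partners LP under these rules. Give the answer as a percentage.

By parent–child attribution (R1), Arjun Kowalski is treated as also owning Yuki Kowalski's interest in Stonebridge Capital LLC, giving 70% + 30% = 100%.
Chain via Stonebridge Capital LLC → Copperline Services GmbH (R3): 100% × 94% × 37% = 34.78% of Northgate Partners LP.
Chain via Pinebrook Logistics SA → Redpoint Holdings Ltd (R3): 12% × 24% × 48% = 1.3824% of Northgate Partners LP.
Aggregating (R2): 34.78% + 1.3824% = 36.1624%.

36.1624%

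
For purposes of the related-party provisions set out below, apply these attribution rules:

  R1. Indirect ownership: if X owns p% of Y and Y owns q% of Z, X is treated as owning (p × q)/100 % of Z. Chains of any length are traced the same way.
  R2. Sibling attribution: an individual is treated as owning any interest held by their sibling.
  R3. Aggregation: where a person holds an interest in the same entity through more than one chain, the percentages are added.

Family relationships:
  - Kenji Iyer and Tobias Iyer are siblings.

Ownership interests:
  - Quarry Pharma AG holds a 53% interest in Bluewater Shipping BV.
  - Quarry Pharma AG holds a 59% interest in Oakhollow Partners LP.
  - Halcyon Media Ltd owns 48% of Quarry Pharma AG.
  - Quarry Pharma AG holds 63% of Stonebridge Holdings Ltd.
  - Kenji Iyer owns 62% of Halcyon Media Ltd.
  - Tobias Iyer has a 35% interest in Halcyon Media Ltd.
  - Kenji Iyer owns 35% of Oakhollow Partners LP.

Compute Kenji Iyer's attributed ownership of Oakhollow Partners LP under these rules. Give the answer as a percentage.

62.4704%

By sibling attribution (R2), Kenji Iyer is treated as also owning Tobias Iyer's interest in Halcyon Media Ltd, giving 62% + 35% = 97%.
Chain via Halcyon Media Ltd → Quarry Pharma AG (R1): 97% × 48% × 59% = 27.4704% of Oakhollow Partners LP.
Direct interest in Oakhollow Partners LP: 35%.
Aggregating (R3): 27.4704% + 35% = 62.4704%.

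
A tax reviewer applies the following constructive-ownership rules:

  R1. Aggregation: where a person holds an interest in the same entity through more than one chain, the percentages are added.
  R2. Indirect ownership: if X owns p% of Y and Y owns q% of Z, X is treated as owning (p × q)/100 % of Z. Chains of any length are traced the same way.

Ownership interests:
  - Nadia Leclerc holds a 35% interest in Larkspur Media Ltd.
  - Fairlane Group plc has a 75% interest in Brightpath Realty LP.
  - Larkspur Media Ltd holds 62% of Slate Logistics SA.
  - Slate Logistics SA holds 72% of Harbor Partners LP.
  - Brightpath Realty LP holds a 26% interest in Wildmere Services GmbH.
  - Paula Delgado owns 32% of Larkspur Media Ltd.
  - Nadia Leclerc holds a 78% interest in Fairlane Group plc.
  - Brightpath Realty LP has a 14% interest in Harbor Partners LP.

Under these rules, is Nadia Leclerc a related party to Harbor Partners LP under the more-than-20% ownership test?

Yes

Chain via Fairlane Group plc → Brightpath Realty LP (R2): 78% × 75% × 14% = 8.19% of Harbor Partners LP.
Chain via Larkspur Media Ltd → Slate Logistics SA (R2): 35% × 62% × 72% = 15.624% of Harbor Partners LP.
Aggregating (R1): 8.19% + 15.624% = 23.814%.
23.814% exceeds the 20% threshold, so Nadia is a related party to Harbor Partners LP.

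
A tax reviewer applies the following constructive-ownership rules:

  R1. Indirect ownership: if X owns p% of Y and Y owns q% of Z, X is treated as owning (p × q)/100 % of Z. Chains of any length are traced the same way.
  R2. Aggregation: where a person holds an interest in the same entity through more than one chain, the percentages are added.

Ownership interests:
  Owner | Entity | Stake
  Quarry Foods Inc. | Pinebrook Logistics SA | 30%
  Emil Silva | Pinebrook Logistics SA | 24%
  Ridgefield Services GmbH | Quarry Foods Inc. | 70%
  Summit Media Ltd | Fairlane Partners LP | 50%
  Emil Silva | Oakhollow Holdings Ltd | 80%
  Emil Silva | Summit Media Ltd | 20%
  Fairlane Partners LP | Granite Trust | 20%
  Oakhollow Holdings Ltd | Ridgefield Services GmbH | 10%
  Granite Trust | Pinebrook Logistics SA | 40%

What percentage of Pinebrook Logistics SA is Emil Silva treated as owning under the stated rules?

Chain via Summit Media Ltd → Fairlane Partners LP → Granite Trust (R1): 20% × 50% × 20% × 40% = 0.8% of Pinebrook Logistics SA.
Chain via Oakhollow Holdings Ltd → Ridgefield Services GmbH → Quarry Foods Inc. (R1): 80% × 10% × 70% × 30% = 1.68% of Pinebrook Logistics SA.
Direct interest in Pinebrook Logistics SA: 24%.
Aggregating (R2): 0.8% + 1.68% + 24% = 26.48%.

26.48%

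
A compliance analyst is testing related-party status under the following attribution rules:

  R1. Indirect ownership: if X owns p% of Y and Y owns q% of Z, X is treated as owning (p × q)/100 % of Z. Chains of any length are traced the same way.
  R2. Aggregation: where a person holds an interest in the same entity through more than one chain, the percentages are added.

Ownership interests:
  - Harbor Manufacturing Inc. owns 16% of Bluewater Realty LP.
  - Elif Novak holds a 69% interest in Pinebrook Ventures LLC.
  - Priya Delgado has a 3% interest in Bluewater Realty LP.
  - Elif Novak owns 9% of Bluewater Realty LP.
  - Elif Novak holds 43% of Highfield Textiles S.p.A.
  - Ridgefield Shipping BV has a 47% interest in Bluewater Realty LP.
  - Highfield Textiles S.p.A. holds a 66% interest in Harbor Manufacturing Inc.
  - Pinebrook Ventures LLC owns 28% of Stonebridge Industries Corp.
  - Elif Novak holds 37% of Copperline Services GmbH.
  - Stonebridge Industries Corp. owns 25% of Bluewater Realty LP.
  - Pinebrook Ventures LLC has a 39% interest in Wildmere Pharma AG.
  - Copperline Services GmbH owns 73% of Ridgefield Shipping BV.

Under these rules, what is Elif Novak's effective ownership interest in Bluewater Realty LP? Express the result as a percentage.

31.0655%

Chain via Pinebrook Ventures LLC → Stonebridge Industries Corp. (R1): 69% × 28% × 25% = 4.83% of Bluewater Realty LP.
Chain via Copperline Services GmbH → Ridgefield Shipping BV (R1): 37% × 73% × 47% = 12.6947% of Bluewater Realty LP.
Chain via Highfield Textiles S.p.A. → Harbor Manufacturing Inc. (R1): 43% × 66% × 16% = 4.5408% of Bluewater Realty LP.
Direct interest in Bluewater Realty LP: 9%.
Aggregating (R2): 4.83% + 12.6947% + 4.5408% + 9% = 31.0655%.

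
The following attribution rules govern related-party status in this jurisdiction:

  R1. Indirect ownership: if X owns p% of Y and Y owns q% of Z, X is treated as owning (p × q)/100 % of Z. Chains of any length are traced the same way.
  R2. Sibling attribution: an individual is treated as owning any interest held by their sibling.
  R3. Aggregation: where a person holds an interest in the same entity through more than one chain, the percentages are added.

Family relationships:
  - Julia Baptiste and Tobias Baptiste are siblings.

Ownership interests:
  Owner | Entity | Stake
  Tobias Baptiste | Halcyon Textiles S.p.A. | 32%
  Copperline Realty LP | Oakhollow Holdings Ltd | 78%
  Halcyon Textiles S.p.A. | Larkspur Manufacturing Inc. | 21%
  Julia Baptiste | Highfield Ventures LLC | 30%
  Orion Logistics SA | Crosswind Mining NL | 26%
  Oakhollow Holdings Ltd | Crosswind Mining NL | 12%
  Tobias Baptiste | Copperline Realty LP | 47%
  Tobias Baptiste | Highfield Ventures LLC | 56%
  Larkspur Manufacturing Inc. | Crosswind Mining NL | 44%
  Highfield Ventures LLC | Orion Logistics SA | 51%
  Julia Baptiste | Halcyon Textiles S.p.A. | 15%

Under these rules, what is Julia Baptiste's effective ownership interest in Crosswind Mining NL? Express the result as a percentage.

By sibling attribution (R2), Julia Baptiste is treated as also owning Tobias Baptiste's interest in Highfield Ventures LLC, giving 30% + 56% = 86%.
By sibling attribution (R2), Julia Baptiste is treated as also owning Tobias Baptiste's interest in Halcyon Textiles S.p.A, giving 15% + 32% = 47%.
By sibling attribution (R2), Julia Baptiste is treated as owning Tobias Baptiste's 47% interest in Copperline Realty LP.
Chain via Highfield Ventures LLC → Orion Logistics SA (R1): 86% × 51% × 26% = 11.4036% of Crosswind Mining NL.
Chain via Halcyon Textiles S.p.A. → Larkspur Manufacturing Inc. (R1): 47% × 21% × 44% = 4.3428% of Crosswind Mining NL.
Chain via Copperline Realty LP → Oakhollow Holdings Ltd (R1): 47% × 78% × 12% = 4.3992% of Crosswind Mining NL.
Aggregating (R3): 11.4036% + 4.3428% + 4.3992% = 20.1456%.

20.1456%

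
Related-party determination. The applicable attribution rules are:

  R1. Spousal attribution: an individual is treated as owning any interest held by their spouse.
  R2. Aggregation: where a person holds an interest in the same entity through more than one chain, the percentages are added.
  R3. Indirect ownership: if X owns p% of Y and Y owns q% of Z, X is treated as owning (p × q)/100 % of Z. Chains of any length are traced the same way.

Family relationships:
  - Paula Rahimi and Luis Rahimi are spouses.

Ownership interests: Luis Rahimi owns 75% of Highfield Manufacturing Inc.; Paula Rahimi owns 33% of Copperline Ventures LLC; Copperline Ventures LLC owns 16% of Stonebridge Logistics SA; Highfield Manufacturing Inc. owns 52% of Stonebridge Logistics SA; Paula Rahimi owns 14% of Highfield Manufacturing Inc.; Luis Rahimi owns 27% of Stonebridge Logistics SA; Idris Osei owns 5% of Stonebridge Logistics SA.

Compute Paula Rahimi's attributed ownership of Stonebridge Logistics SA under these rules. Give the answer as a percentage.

By spousal attribution (R1), Paula Rahimi is treated as also owning Luis Rahimi's interest in Highfield Manufacturing Inc, giving 14% + 75% = 89%.
By spousal attribution (R1), Paula Rahimi is treated as owning Luis Rahimi's 27% interest in Stonebridge Logistics SA.
Chain via Copperline Ventures LLC (R3): 33% × 16% = 5.28% of Stonebridge Logistics SA.
Chain via Highfield Manufacturing Inc. (R3): 89% × 52% = 46.28% of Stonebridge Logistics SA.
Direct interest in Stonebridge Logistics SA: 27%.
Aggregating (R2): 5.28% + 46.28% + 27% = 78.56%.

78.56%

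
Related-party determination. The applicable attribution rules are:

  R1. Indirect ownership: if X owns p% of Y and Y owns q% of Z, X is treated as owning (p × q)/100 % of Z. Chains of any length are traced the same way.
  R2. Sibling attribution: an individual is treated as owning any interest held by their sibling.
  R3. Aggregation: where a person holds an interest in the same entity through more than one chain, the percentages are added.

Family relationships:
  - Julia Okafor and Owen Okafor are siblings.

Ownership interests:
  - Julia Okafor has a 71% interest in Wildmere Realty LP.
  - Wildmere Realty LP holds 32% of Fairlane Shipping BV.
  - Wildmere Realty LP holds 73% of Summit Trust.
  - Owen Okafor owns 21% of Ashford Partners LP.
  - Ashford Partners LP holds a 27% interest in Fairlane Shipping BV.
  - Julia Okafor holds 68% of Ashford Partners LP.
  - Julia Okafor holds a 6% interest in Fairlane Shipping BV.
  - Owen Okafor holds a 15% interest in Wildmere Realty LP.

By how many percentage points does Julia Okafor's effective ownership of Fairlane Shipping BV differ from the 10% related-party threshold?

47.55

By sibling attribution (R2), Julia Okafor is treated as also owning Owen Okafor's interest in Wildmere Realty LP, giving 71% + 15% = 86%.
By sibling attribution (R2), Julia Okafor is treated as also owning Owen Okafor's interest in Ashford Partners LP, giving 68% + 21% = 89%.
Chain via Wildmere Realty LP (R1): 86% × 32% = 27.52% of Fairlane Shipping BV.
Chain via Ashford Partners LP (R1): 89% × 27% = 24.03% of Fairlane Shipping BV.
Direct interest in Fairlane Shipping BV: 6%.
Aggregating (R3): 27.52% + 24.03% + 6% = 57.55%.
57.55% exceeds the 10% threshold by 47.55 percentage points.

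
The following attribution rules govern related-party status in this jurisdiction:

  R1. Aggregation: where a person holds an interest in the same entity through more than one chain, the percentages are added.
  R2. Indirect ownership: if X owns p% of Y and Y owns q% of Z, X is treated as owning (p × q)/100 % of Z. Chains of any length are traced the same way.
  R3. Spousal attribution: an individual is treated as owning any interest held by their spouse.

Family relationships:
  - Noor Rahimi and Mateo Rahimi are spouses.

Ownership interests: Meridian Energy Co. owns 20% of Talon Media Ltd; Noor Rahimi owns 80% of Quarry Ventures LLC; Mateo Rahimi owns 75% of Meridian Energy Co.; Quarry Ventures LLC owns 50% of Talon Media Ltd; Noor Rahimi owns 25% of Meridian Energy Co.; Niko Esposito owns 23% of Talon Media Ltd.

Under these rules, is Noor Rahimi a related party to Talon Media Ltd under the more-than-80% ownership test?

No

By spousal attribution (R3), Noor Rahimi is treated as also owning Mateo Rahimi's interest in Meridian Energy Co, giving 25% + 75% = 100%.
Chain via Meridian Energy Co. (R2): 100% × 20% = 20% of Talon Media Ltd.
Chain via Quarry Ventures LLC (R2): 80% × 50% = 40% of Talon Media Ltd.
Aggregating (R1): 20% + 40% = 60%.
60% does not exceed the 80% threshold, so Noor is not a related party to Talon Media Ltd.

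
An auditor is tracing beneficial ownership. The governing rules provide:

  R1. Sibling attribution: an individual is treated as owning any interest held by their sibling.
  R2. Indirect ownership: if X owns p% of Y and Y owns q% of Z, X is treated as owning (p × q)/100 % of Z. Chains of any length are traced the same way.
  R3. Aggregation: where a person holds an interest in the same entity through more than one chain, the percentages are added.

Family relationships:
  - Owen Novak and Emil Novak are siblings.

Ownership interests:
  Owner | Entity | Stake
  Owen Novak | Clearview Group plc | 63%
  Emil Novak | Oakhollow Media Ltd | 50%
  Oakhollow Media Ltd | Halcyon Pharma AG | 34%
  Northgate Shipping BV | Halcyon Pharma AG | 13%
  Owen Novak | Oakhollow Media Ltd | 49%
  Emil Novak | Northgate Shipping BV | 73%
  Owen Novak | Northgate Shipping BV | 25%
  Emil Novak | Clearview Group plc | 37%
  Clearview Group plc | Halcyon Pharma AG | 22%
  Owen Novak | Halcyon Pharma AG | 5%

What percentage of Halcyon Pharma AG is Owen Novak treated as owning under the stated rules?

73.4%

By sibling attribution (R1), Owen Novak is treated as also owning Emil Novak's interest in Northgate Shipping BV, giving 25% + 73% = 98%.
By sibling attribution (R1), Owen Novak is treated as also owning Emil Novak's interest in Clearview Group plc, giving 63% + 37% = 100%.
By sibling attribution (R1), Owen Novak is treated as also owning Emil Novak's interest in Oakhollow Media Ltd, giving 49% + 50% = 99%.
Chain via Northgate Shipping BV (R2): 98% × 13% = 12.74% of Halcyon Pharma AG.
Chain via Clearview Group plc (R2): 100% × 22% = 22% of Halcyon Pharma AG.
Chain via Oakhollow Media Ltd (R2): 99% × 34% = 33.66% of Halcyon Pharma AG.
Direct interest in Halcyon Pharma AG: 5%.
Aggregating (R3): 12.74% + 22% + 33.66% + 5% = 73.4%.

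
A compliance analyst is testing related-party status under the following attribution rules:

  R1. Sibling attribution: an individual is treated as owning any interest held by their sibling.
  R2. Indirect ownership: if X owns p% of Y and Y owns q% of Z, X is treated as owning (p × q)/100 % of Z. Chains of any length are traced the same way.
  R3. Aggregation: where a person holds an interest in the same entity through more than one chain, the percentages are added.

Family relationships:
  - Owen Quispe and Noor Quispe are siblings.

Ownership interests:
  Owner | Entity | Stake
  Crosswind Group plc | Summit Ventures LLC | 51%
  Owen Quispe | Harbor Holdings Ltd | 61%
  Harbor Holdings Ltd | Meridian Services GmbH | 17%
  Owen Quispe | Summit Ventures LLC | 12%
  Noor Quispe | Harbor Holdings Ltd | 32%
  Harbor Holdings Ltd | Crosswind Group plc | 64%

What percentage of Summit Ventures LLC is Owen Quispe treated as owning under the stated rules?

By sibling attribution (R1), Owen Quispe is treated as also owning Noor Quispe's interest in Harbor Holdings Ltd, giving 61% + 32% = 93%.
Chain via Harbor Holdings Ltd → Crosswind Group plc (R2): 93% × 64% × 51% = 30.3552% of Summit Ventures LLC.
Direct interest in Summit Ventures LLC: 12%.
Aggregating (R3): 30.3552% + 12% = 42.3552%.

42.3552%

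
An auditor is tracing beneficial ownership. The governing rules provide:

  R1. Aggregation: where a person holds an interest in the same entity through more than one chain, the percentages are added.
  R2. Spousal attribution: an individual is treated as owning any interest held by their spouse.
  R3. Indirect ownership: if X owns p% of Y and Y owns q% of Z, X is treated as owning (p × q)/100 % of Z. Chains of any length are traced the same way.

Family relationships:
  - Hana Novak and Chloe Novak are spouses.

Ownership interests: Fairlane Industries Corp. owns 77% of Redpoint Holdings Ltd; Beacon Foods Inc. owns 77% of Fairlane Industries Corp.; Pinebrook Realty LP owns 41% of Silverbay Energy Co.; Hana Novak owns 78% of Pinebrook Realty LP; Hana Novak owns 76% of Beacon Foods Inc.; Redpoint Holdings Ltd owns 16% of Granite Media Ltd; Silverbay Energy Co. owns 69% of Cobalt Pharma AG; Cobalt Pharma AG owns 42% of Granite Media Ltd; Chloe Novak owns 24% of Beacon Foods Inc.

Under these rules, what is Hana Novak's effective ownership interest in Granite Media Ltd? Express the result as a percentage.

By spousal attribution (R2), Hana Novak is treated as also owning Chloe Novak's interest in Beacon Foods Inc, giving 76% + 24% = 100%.
Chain via Beacon Foods Inc. → Fairlane Industries Corp. → Redpoint Holdings Ltd (R3): 100% × 77% × 77% × 16% = 9.4864% of Granite Media Ltd.
Chain via Pinebrook Realty LP → Silverbay Energy Co. → Cobalt Pharma AG (R3): 78% × 41% × 69% × 42% = 9.267804% of Granite Media Ltd.
Aggregating (R1): 9.4864% + 9.267804% = 18.754204%.

18.754204%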